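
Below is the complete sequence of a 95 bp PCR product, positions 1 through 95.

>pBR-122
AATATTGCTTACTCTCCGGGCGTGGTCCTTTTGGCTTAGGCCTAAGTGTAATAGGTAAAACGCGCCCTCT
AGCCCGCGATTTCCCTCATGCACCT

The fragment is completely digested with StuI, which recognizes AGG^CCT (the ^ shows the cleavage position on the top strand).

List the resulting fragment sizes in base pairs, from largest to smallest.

55, 40 bp

The StuI site (AGGCCT) starts at position 38.
StuI cuts after base 3 of each site, so after position 40.
Linear molecule, 1 cut → 2 fragments:
  1–40 → 40 bp
  41–95 → 55 bp
Sorted largest to smallest: 55, 40 bp.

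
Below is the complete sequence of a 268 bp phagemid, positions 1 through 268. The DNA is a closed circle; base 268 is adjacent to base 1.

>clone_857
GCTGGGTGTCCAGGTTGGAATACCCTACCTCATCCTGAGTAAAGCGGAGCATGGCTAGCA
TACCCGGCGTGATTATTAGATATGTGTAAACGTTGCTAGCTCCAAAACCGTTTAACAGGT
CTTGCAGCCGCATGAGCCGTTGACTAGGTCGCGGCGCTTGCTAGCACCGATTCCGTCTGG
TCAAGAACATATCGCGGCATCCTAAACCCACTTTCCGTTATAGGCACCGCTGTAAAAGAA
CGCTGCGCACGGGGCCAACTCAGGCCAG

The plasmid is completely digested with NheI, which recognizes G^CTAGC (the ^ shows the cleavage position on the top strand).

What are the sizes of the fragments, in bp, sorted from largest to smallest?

162, 65, 41 bp

NheI sites (GCTAGC) start at positions 54, 95, 160.
NheI cuts after the first base of each site, so after positions 54, 95, 160.
Circular molecule, 3 cuts → 3 fragments:
  55–95 → 41 bp
  96–160 → 65 bp
  161–268 then 1–54 → 108 + 54 = 162 bp
Sorted largest to smallest: 162, 65, 41 bp.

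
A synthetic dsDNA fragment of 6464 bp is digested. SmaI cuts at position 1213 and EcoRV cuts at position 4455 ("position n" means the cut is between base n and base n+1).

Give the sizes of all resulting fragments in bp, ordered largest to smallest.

Combined cut positions (sorted): 1213, 4455.
Linear molecule, 2 cuts → 3 fragments:
  1213 − 0 = 1213 bp
  4455 − 1213 = 3242 bp
  6464 − 4455 = 2009 bp
Sorted largest to smallest: 3242, 2009, 1213 bp.

3242, 2009, 1213 bp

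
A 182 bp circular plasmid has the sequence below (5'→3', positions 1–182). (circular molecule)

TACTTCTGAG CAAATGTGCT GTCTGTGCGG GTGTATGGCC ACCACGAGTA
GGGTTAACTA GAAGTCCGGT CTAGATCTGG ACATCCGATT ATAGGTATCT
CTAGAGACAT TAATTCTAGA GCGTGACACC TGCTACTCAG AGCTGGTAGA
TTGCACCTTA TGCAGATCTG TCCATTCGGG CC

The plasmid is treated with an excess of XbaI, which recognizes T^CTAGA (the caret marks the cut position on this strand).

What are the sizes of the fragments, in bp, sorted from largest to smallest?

XbaI sites (TCTAGA) start at positions 70, 100, 115.
XbaI cuts after the first base of each site, so after positions 70, 100, 115.
Circular molecule, 3 cuts → 3 fragments:
  71–100 → 30 bp
  101–115 → 15 bp
  116–182 then 1–70 → 67 + 70 = 137 bp
Sorted largest to smallest: 137, 30, 15 bp.

137, 30, 15 bp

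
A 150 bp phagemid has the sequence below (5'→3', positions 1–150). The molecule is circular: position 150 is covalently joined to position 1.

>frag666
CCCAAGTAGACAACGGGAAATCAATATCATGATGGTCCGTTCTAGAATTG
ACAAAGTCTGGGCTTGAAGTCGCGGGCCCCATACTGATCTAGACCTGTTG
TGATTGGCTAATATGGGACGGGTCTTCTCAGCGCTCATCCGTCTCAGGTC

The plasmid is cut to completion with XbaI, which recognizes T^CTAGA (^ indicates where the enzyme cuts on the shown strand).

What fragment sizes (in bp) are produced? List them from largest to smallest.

XbaI sites (TCTAGA) start at positions 41, 88.
XbaI cuts after the first base of each site, so after positions 41, 88.
Circular molecule, 2 cuts → 2 fragments:
  42–88 → 47 bp
  89–150 then 1–41 → 62 + 41 = 103 bp
Sorted largest to smallest: 103, 47 bp.

103, 47 bp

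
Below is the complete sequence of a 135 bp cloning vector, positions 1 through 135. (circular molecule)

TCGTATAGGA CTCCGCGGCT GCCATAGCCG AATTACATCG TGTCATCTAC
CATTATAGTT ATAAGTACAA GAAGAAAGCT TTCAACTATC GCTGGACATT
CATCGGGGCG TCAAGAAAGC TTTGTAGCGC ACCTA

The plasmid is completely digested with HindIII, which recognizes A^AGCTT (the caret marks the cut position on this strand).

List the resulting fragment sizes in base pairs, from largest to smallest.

HindIII sites (AAGCTT) start at positions 76, 117.
HindIII cuts after the first base of each site, so after positions 76, 117.
Circular molecule, 2 cuts → 2 fragments:
  77–117 → 41 bp
  118–135 then 1–76 → 18 + 76 = 94 bp
Sorted largest to smallest: 94, 41 bp.

94, 41 bp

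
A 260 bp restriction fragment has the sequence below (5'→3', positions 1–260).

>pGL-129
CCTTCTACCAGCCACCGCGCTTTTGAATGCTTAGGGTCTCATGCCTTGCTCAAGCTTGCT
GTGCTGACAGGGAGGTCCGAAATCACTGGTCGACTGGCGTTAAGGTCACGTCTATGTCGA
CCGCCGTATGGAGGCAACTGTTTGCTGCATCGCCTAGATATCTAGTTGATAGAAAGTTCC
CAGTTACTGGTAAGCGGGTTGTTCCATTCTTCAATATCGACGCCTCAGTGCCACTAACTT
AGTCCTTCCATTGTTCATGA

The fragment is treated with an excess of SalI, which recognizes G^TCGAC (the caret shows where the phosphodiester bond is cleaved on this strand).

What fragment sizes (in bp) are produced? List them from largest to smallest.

144, 89, 27 bp

SalI sites (GTCGAC) start at positions 89, 116.
SalI cuts after the first base of each site, so after positions 89, 116.
Linear molecule, 2 cuts → 3 fragments:
  1–89 → 89 bp
  90–116 → 27 bp
  117–260 → 144 bp
Sorted largest to smallest: 144, 89, 27 bp.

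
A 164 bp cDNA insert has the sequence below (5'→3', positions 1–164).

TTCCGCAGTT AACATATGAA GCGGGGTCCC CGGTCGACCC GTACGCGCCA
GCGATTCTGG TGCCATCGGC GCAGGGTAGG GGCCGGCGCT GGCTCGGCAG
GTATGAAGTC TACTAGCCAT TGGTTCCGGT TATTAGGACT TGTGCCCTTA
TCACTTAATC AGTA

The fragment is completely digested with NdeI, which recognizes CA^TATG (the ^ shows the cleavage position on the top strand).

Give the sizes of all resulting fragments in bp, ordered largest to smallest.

The NdeI site (CATATG) starts at position 13.
NdeI cuts after base 2 of each site, so after position 14.
Linear molecule, 1 cut → 2 fragments:
  1–14 → 14 bp
  15–164 → 150 bp
Sorted largest to smallest: 150, 14 bp.

150, 14 bp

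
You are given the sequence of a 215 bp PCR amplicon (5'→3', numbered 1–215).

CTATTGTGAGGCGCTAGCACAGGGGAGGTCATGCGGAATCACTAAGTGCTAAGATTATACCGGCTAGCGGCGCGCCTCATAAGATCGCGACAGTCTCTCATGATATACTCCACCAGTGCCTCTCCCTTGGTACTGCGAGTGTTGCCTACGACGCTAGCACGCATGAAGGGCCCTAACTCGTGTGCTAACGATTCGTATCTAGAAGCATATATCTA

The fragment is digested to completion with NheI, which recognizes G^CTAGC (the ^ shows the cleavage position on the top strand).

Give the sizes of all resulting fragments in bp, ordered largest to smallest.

NheI sites (GCTAGC) start at positions 13, 63, 153.
NheI cuts after the first base of each site, so after positions 13, 63, 153.
Linear molecule, 3 cuts → 4 fragments:
  1–13 → 13 bp
  14–63 → 50 bp
  64–153 → 90 bp
  154–215 → 62 bp
Sorted largest to smallest: 90, 62, 50, 13 bp.

90, 62, 50, 13 bp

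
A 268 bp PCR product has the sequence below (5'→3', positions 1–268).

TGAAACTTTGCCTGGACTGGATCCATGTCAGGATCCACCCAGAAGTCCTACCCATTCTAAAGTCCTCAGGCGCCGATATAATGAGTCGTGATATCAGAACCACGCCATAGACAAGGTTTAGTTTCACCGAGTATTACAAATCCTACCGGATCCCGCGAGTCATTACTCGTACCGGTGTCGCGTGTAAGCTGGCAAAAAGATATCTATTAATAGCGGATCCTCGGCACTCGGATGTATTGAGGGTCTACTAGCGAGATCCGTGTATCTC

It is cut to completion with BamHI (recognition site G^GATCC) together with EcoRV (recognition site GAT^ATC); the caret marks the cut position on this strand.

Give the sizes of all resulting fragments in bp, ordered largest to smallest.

BamHI sites (GGATCC) start at positions 19, 31, 148, 215.
BamHI cuts after the first base of each site, so after positions 19, 31, 148, 215.
EcoRV sites (GATATC) start at positions 90, 199.
EcoRV cuts after base 3 of each site, so after positions 92, 201.
Combined cut positions: 19, 31, 92, 148, 201, 215.
Linear molecule, 6 cuts → 7 fragments:
  1–19 → 19 bp
  20–31 → 12 bp
  32–92 → 61 bp
  93–148 → 56 bp
  149–201 → 53 bp
  202–215 → 14 bp
  216–268 → 53 bp
Sorted largest to smallest: 61, 56, 53, 53, 19, 14, 12 bp.

61, 56, 53, 53, 19, 14, 12 bp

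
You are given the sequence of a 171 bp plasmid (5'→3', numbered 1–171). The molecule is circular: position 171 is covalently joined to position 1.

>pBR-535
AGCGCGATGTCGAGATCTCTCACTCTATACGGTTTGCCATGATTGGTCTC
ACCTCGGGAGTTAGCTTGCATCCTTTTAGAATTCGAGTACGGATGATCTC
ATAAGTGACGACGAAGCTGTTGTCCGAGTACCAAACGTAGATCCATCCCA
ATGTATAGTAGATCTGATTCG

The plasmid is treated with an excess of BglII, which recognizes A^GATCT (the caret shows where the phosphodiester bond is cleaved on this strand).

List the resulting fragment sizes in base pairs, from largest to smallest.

BglII sites (AGATCT) start at positions 13, 160.
BglII cuts after the first base of each site, so after positions 13, 160.
Circular molecule, 2 cuts → 2 fragments:
  14–160 → 147 bp
  161–171 then 1–13 → 11 + 13 = 24 bp
Sorted largest to smallest: 147, 24 bp.

147, 24 bp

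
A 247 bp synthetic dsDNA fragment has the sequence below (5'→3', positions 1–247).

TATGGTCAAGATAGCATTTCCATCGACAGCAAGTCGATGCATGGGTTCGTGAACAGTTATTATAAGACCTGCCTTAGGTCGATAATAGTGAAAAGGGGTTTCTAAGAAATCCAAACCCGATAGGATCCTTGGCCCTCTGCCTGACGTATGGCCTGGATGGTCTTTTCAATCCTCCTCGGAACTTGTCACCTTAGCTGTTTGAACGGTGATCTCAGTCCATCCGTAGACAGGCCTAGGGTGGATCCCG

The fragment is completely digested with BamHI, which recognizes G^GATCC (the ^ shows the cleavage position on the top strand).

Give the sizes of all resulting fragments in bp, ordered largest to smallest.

123, 117, 7 bp

BamHI sites (GGATCC) start at positions 123, 240.
BamHI cuts after the first base of each site, so after positions 123, 240.
Linear molecule, 2 cuts → 3 fragments:
  1–123 → 123 bp
  124–240 → 117 bp
  241–247 → 7 bp
Sorted largest to smallest: 123, 117, 7 bp.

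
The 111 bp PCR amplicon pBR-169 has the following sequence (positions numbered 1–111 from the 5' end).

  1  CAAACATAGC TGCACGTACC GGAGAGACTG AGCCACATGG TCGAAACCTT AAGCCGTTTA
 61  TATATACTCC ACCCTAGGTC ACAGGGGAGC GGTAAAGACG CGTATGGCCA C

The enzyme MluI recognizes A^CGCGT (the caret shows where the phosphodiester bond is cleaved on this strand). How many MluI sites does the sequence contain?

ACGCGT occurs starting at position 98.
MluI cuts at 1 site.

1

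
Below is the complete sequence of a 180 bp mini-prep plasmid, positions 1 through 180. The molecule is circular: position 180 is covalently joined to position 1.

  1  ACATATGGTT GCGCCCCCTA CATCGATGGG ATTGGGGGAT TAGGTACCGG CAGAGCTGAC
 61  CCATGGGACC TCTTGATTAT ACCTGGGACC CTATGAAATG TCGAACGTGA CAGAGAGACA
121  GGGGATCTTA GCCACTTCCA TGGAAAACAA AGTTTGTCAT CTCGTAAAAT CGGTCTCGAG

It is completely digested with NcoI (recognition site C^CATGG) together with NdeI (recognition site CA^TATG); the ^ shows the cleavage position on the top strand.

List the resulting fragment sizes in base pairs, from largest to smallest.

NcoI sites (CCATGG) start at positions 61, 138.
NcoI cuts after the first base of each site, so after positions 61, 138.
The NdeI site (CATATG) starts at position 2.
NdeI cuts after base 2 of each site, so after position 3.
Combined cut positions: 3, 61, 138.
Circular molecule, 3 cuts → 3 fragments:
  4–61 → 58 bp
  62–138 → 77 bp
  139–180 then 1–3 → 42 + 3 = 45 bp
Sorted largest to smallest: 77, 58, 45 bp.

77, 58, 45 bp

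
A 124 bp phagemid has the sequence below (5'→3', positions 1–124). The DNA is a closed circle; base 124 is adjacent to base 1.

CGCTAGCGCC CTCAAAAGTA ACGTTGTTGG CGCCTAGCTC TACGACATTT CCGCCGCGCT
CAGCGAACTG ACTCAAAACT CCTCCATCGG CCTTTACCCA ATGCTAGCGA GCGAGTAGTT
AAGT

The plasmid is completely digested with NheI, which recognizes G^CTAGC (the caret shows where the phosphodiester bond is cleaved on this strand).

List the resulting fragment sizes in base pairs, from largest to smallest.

101, 23 bp

NheI sites (GCTAGC) start at positions 2, 103.
NheI cuts after the first base of each site, so after positions 2, 103.
Circular molecule, 2 cuts → 2 fragments:
  3–103 → 101 bp
  104–124 then 1–2 → 21 + 2 = 23 bp
Sorted largest to smallest: 101, 23 bp.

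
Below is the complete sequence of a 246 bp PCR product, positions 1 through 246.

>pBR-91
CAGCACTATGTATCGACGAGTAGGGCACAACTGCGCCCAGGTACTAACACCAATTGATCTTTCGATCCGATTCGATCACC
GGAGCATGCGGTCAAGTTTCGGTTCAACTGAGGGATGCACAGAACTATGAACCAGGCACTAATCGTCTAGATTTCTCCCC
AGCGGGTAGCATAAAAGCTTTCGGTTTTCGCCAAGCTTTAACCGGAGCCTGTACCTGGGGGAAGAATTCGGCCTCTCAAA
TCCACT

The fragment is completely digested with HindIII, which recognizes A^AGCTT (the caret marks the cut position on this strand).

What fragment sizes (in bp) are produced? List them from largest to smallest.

HindIII sites (AAGCTT) start at positions 175, 193.
HindIII cuts after the first base of each site, so after positions 175, 193.
Linear molecule, 2 cuts → 3 fragments:
  1–175 → 175 bp
  176–193 → 18 bp
  194–246 → 53 bp
Sorted largest to smallest: 175, 53, 18 bp.

175, 53, 18 bp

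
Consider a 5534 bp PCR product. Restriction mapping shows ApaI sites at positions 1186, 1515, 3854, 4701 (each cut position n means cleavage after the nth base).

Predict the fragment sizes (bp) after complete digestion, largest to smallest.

Linear molecule, 4 cuts → 5 fragments:
  1186 − 0 = 1186 bp
  1515 − 1186 = 329 bp
  3854 − 1515 = 2339 bp
  4701 − 3854 = 847 bp
  5534 − 4701 = 833 bp
Sorted largest to smallest: 2339, 1186, 847, 833, 329 bp.

2339, 1186, 847, 833, 329 bp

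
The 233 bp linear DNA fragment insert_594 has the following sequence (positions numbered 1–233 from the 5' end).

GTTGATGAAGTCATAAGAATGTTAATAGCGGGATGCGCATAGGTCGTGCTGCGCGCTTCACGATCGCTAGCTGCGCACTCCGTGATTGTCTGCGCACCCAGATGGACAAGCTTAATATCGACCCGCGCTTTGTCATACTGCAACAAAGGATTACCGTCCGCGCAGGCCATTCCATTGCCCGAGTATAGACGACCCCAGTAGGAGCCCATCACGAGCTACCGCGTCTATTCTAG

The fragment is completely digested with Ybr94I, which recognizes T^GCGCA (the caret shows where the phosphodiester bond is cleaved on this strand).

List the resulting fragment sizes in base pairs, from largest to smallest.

142, 38, 34, 19 bp

Ybr94I sites (TGCGCA) start at positions 34, 72, 91.
Ybr94I cuts after the first base of each site, so after positions 34, 72, 91.
Linear molecule, 3 cuts → 4 fragments:
  1–34 → 34 bp
  35–72 → 38 bp
  73–91 → 19 bp
  92–233 → 142 bp
Sorted largest to smallest: 142, 38, 34, 19 bp.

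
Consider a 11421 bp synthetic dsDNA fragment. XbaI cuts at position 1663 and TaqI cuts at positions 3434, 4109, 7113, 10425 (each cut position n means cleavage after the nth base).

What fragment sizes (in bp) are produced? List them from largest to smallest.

3312, 3004, 1771, 1663, 996, 675 bp

Combined cut positions (sorted): 1663, 3434, 4109, 7113, 10425.
Linear molecule, 5 cuts → 6 fragments:
  1663 − 0 = 1663 bp
  3434 − 1663 = 1771 bp
  4109 − 3434 = 675 bp
  7113 − 4109 = 3004 bp
  10425 − 7113 = 3312 bp
  11421 − 10425 = 996 bp
Sorted largest to smallest: 3312, 3004, 1771, 1663, 996, 675 bp.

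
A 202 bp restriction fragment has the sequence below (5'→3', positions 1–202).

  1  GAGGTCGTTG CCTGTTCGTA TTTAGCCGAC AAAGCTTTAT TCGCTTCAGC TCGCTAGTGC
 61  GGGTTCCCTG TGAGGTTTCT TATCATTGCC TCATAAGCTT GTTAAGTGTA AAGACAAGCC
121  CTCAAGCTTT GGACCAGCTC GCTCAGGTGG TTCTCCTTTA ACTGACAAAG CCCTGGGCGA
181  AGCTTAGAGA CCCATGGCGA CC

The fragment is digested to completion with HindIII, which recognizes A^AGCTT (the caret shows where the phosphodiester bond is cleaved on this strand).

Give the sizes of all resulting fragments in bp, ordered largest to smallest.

63, 56, 32, 29, 22 bp

HindIII sites (AAGCTT) start at positions 32, 95, 124, 180.
HindIII cuts after the first base of each site, so after positions 32, 95, 124, 180.
Linear molecule, 4 cuts → 5 fragments:
  1–32 → 32 bp
  33–95 → 63 bp
  96–124 → 29 bp
  125–180 → 56 bp
  181–202 → 22 bp
Sorted largest to smallest: 63, 56, 32, 29, 22 bp.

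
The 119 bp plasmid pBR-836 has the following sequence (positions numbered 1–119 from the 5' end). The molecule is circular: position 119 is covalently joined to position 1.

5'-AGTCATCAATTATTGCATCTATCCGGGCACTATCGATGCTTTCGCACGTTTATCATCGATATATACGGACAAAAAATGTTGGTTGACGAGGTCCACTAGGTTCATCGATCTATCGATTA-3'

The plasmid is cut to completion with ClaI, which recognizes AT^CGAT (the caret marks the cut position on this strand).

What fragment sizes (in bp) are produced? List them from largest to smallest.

49, 39, 23, 8 bp

ClaI sites (ATCGAT) start at positions 32, 55, 104, 112.
ClaI cuts after base 2 of each site, so after positions 33, 56, 105, 113.
Circular molecule, 4 cuts → 4 fragments:
  34–56 → 23 bp
  57–105 → 49 bp
  106–113 → 8 bp
  114–119 then 1–33 → 6 + 33 = 39 bp
Sorted largest to smallest: 49, 39, 23, 8 bp.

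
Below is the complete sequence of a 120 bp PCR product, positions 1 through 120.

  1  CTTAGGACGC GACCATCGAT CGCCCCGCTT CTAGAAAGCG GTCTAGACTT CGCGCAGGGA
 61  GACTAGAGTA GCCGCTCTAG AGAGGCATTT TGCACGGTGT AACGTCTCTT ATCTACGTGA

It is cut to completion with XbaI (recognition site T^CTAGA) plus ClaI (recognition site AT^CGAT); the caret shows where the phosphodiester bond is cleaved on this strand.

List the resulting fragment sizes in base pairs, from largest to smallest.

44, 34, 16, 14, 12 bp

XbaI sites (TCTAGA) start at positions 30, 42, 76.
XbaI cuts after the first base of each site, so after positions 30, 42, 76.
The ClaI site (ATCGAT) starts at position 15.
ClaI cuts after base 2 of each site, so after position 16.
Combined cut positions: 16, 30, 42, 76.
Linear molecule, 4 cuts → 5 fragments:
  1–16 → 16 bp
  17–30 → 14 bp
  31–42 → 12 bp
  43–76 → 34 bp
  77–120 → 44 bp
Sorted largest to smallest: 44, 34, 16, 14, 12 bp.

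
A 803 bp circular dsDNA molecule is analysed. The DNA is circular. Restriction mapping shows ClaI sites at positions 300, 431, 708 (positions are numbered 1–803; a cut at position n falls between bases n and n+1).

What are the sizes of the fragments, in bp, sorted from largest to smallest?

395, 277, 131 bp

Circular molecule, 3 cuts → 3 fragments:
  431 − 300 = 131 bp
  708 − 431 = 277 bp
  wrap: 803 − 708 + 300 = 395 bp
Sorted largest to smallest: 395, 277, 131 bp.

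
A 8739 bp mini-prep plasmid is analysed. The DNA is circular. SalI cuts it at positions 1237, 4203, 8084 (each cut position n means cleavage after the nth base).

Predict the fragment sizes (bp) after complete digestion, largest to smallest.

Circular molecule, 3 cuts → 3 fragments:
  4203 − 1237 = 2966 bp
  8084 − 4203 = 3881 bp
  wrap: 8739 − 8084 + 1237 = 1892 bp
Sorted largest to smallest: 3881, 2966, 1892 bp.

3881, 2966, 1892 bp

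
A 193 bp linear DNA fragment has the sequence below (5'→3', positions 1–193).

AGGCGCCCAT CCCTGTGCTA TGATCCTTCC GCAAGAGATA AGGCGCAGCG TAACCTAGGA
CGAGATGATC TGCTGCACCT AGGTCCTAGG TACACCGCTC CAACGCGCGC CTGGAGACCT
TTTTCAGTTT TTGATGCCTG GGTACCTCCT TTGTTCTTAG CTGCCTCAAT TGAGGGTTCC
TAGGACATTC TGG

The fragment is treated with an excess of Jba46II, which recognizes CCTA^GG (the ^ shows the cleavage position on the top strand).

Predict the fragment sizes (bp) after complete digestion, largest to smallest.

94, 57, 24, 11, 7 bp

Jba46II sites (CCTAGG) start at positions 54, 78, 85, 179.
Jba46II cuts after base 4 of each site, so after positions 57, 81, 88, 182.
Linear molecule, 4 cuts → 5 fragments:
  1–57 → 57 bp
  58–81 → 24 bp
  82–88 → 7 bp
  89–182 → 94 bp
  183–193 → 11 bp
Sorted largest to smallest: 94, 57, 24, 11, 7 bp.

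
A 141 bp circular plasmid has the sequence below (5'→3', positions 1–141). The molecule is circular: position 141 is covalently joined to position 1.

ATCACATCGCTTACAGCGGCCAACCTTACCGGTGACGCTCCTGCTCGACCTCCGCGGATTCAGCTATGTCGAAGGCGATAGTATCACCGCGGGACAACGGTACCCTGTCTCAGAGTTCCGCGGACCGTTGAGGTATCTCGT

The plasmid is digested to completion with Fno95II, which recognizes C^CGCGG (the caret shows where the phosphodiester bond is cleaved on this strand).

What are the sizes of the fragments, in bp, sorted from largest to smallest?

Fno95II sites (CCGCGG) start at positions 52, 87, 118.
Fno95II cuts after the first base of each site, so after positions 52, 87, 118.
Circular molecule, 3 cuts → 3 fragments:
  53–87 → 35 bp
  88–118 → 31 bp
  119–141 then 1–52 → 23 + 52 = 75 bp
Sorted largest to smallest: 75, 35, 31 bp.

75, 35, 31 bp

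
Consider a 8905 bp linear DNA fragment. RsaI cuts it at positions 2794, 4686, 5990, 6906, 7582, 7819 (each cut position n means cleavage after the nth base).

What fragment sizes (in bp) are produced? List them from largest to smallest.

Linear molecule, 6 cuts → 7 fragments:
  2794 − 0 = 2794 bp
  4686 − 2794 = 1892 bp
  5990 − 4686 = 1304 bp
  6906 − 5990 = 916 bp
  7582 − 6906 = 676 bp
  7819 − 7582 = 237 bp
  8905 − 7819 = 1086 bp
Sorted largest to smallest: 2794, 1892, 1304, 1086, 916, 676, 237 bp.

2794, 1892, 1304, 1086, 916, 676, 237 bp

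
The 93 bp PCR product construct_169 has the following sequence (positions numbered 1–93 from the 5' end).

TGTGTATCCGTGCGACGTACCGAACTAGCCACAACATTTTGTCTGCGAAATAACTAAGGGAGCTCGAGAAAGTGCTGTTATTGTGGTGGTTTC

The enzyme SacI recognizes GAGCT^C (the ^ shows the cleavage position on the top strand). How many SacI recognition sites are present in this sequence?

GAGCTC occurs starting at position 60.
SacI cuts at 1 site.

1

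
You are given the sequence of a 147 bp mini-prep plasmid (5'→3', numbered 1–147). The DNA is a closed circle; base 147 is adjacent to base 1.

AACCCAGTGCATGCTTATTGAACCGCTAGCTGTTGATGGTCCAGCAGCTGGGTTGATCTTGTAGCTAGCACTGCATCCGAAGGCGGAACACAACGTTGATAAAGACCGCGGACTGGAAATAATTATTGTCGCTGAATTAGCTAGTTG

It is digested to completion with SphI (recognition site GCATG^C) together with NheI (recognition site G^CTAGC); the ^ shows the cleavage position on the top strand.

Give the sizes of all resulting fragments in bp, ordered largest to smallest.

The SphI site (GCATGC) starts at position 9.
SphI cuts after base 5 of each site (before the last base), so after position 13.
NheI sites (GCTAGC) start at positions 25, 64.
NheI cuts after the first base of each site, so after positions 25, 64.
Combined cut positions: 13, 25, 64.
Circular molecule, 3 cuts → 3 fragments:
  14–25 → 12 bp
  26–64 → 39 bp
  65–147 then 1–13 → 83 + 13 = 96 bp
Sorted largest to smallest: 96, 39, 12 bp.

96, 39, 12 bp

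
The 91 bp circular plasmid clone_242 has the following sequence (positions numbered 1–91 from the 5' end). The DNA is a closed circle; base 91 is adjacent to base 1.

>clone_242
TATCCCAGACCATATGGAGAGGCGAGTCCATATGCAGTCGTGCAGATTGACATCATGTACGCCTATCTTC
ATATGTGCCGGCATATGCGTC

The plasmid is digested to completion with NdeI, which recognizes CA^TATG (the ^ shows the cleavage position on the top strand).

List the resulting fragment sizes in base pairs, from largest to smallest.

41, 20, 18, 12 bp

NdeI sites (CATATG) start at positions 11, 29, 70, 82.
NdeI cuts after base 2 of each site, so after positions 12, 30, 71, 83.
Circular molecule, 4 cuts → 4 fragments:
  13–30 → 18 bp
  31–71 → 41 bp
  72–83 → 12 bp
  84–91 then 1–12 → 8 + 12 = 20 bp
Sorted largest to smallest: 41, 20, 18, 12 bp.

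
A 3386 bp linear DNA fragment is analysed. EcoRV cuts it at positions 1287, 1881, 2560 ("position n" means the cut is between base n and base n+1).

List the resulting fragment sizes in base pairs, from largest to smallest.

Linear molecule, 3 cuts → 4 fragments:
  1287 − 0 = 1287 bp
  1881 − 1287 = 594 bp
  2560 − 1881 = 679 bp
  3386 − 2560 = 826 bp
Sorted largest to smallest: 1287, 826, 679, 594 bp.

1287, 826, 679, 594 bp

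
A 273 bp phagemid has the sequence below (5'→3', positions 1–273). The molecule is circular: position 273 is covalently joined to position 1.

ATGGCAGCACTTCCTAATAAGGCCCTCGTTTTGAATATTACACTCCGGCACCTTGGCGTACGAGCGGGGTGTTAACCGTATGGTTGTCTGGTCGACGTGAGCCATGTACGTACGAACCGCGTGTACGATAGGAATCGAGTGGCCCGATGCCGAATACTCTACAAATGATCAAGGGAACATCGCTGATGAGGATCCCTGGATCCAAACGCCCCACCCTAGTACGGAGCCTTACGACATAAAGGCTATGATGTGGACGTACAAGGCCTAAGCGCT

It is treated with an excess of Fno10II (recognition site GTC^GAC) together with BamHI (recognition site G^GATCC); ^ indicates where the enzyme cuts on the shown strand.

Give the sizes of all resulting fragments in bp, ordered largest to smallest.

The Fno10II site (GTCGAC) starts at position 91.
Fno10II cuts after base 3 of each site, so after position 93.
BamHI sites (GGATCC) start at positions 190, 198.
BamHI cuts after the first base of each site, so after positions 190, 198.
Combined cut positions: 93, 190, 198.
Circular molecule, 3 cuts → 3 fragments:
  94–190 → 97 bp
  191–198 → 8 bp
  199–273 then 1–93 → 75 + 93 = 168 bp
Sorted largest to smallest: 168, 97, 8 bp.

168, 97, 8 bp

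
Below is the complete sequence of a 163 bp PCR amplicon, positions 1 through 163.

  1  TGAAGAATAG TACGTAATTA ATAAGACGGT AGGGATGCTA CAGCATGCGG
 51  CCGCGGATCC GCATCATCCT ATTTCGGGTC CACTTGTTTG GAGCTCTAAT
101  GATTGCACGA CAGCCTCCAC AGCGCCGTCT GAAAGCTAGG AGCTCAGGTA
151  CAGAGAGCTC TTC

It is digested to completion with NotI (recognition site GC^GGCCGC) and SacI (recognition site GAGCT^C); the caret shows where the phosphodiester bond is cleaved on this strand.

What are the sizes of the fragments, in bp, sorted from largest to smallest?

The NotI site (GCGGCCGC) starts at position 47.
NotI cuts after base 2 of each site, so after position 48.
SacI sites (GAGCTC) start at positions 91, 140, 155.
SacI cuts after base 5 of each site (before the last base), so after positions 95, 144, 159.
Combined cut positions: 48, 95, 144, 159.
Linear molecule, 4 cuts → 5 fragments:
  1–48 → 48 bp
  49–95 → 47 bp
  96–144 → 49 bp
  145–159 → 15 bp
  160–163 → 4 bp
Sorted largest to smallest: 49, 48, 47, 15, 4 bp.

49, 48, 47, 15, 4 bp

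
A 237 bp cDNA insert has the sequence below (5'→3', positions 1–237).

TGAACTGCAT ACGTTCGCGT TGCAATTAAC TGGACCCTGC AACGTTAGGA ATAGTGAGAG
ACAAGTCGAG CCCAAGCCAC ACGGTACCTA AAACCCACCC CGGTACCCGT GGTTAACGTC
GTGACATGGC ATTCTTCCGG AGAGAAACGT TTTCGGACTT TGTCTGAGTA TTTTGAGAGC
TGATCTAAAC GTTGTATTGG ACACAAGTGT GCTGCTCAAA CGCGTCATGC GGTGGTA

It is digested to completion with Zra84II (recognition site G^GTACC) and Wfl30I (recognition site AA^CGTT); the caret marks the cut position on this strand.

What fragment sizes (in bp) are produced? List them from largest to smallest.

48, 45, 42, 42, 41, 19 bp

Zra84II sites (GGTACC) start at positions 83, 102.
Zra84II cuts after the first base of each site, so after positions 83, 102.
Wfl30I sites (AACGTT) start at positions 41, 146, 188.
Wfl30I cuts after base 2 of each site, so after positions 42, 147, 189.
Combined cut positions: 42, 83, 102, 147, 189.
Linear molecule, 5 cuts → 6 fragments:
  1–42 → 42 bp
  43–83 → 41 bp
  84–102 → 19 bp
  103–147 → 45 bp
  148–189 → 42 bp
  190–237 → 48 bp
Sorted largest to smallest: 48, 45, 42, 42, 41, 19 bp.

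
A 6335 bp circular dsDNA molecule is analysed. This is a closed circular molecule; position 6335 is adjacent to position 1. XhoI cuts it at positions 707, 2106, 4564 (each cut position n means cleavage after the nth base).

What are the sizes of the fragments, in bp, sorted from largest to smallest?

Circular molecule, 3 cuts → 3 fragments:
  2106 − 707 = 1399 bp
  4564 − 2106 = 2458 bp
  wrap: 6335 − 4564 + 707 = 2478 bp
Sorted largest to smallest: 2478, 2458, 1399 bp.

2478, 2458, 1399 bp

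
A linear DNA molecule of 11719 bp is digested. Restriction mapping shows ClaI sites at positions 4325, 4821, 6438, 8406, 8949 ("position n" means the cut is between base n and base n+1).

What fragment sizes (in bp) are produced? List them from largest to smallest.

4325, 2770, 1968, 1617, 543, 496 bp

Linear molecule, 5 cuts → 6 fragments:
  4325 − 0 = 4325 bp
  4821 − 4325 = 496 bp
  6438 − 4821 = 1617 bp
  8406 − 6438 = 1968 bp
  8949 − 8406 = 543 bp
  11719 − 8949 = 2770 bp
Sorted largest to smallest: 4325, 2770, 1968, 1617, 543, 496 bp.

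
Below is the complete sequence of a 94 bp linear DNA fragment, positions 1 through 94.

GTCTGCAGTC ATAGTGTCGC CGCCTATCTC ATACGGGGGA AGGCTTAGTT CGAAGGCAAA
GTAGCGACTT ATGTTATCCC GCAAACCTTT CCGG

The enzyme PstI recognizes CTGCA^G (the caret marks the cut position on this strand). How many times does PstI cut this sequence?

1

CTGCAG occurs starting at position 3.
PstI cuts at 1 site.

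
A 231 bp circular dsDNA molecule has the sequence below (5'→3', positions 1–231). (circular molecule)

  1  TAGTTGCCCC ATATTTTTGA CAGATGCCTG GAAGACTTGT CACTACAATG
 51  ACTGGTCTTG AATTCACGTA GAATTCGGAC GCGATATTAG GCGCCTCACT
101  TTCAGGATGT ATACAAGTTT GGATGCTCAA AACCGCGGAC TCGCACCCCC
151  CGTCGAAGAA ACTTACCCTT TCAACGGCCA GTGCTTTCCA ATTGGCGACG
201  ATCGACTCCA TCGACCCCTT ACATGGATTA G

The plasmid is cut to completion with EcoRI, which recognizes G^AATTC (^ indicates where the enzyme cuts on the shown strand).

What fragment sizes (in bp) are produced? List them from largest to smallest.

220, 11 bp

EcoRI sites (GAATTC) start at positions 60, 71.
EcoRI cuts after the first base of each site, so after positions 60, 71.
Circular molecule, 2 cuts → 2 fragments:
  61–71 → 11 bp
  72–231 then 1–60 → 160 + 60 = 220 bp
Sorted largest to smallest: 220, 11 bp.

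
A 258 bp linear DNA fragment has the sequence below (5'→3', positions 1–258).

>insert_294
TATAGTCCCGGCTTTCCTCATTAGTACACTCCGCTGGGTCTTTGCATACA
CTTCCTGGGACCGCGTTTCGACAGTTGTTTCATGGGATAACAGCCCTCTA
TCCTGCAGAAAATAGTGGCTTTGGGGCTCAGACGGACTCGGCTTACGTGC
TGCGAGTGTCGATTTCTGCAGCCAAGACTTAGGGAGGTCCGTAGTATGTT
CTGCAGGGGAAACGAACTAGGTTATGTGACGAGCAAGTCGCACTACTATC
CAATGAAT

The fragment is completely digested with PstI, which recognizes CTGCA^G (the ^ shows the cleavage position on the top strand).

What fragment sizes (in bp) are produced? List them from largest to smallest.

107, 63, 53, 35 bp

PstI sites (CTGCAG) start at positions 103, 166, 201.
PstI cuts after base 5 of each site (before the last base), so after positions 107, 170, 205.
Linear molecule, 3 cuts → 4 fragments:
  1–107 → 107 bp
  108–170 → 63 bp
  171–205 → 35 bp
  206–258 → 53 bp
Sorted largest to smallest: 107, 63, 53, 35 bp.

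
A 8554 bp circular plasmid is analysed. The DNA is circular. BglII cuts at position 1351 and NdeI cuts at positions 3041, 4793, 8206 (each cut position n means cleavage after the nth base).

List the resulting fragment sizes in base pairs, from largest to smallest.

3413, 1752, 1699, 1690 bp

Combined cut positions (sorted): 1351, 3041, 4793, 8206.
Circular molecule, 4 cuts → 4 fragments:
  3041 − 1351 = 1690 bp
  4793 − 3041 = 1752 bp
  8206 − 4793 = 3413 bp
  wrap: 8554 − 8206 + 1351 = 1699 bp
Sorted largest to smallest: 3413, 1752, 1699, 1690 bp.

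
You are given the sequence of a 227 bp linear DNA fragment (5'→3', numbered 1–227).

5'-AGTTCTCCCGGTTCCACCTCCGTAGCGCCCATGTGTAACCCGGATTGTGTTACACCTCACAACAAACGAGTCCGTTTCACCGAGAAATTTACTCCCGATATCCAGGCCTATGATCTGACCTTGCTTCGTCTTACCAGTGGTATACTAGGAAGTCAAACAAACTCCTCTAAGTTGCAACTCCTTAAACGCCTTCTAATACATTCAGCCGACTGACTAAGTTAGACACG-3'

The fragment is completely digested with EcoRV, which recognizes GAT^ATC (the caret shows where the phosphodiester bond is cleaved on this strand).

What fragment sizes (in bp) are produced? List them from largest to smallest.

The EcoRV site (GATATC) starts at position 97.
EcoRV cuts after base 3 of each site, so after position 99.
Linear molecule, 1 cut → 2 fragments:
  1–99 → 99 bp
  100–227 → 128 bp
Sorted largest to smallest: 128, 99 bp.

128, 99 bp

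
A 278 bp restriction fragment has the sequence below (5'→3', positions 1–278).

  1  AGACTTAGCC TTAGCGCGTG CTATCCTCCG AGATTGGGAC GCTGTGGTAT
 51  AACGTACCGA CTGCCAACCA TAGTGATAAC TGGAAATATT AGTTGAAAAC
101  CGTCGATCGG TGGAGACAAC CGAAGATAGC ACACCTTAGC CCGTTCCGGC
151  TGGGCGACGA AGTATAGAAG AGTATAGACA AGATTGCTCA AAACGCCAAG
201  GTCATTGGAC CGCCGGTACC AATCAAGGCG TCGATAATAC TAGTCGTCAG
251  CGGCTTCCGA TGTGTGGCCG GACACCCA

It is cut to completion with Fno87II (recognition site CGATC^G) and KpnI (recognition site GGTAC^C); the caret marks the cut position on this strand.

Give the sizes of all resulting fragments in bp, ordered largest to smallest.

111, 108, 59 bp

The Fno87II site (CGATCG) starts at position 104.
Fno87II cuts after base 5 of each site (before the last base), so after position 108.
The KpnI site (GGTACC) starts at position 215.
KpnI cuts after base 5 of each site (before the last base), so after position 219.
Combined cut positions: 108, 219.
Linear molecule, 2 cuts → 3 fragments:
  1–108 → 108 bp
  109–219 → 111 bp
  220–278 → 59 bp
Sorted largest to smallest: 111, 108, 59 bp.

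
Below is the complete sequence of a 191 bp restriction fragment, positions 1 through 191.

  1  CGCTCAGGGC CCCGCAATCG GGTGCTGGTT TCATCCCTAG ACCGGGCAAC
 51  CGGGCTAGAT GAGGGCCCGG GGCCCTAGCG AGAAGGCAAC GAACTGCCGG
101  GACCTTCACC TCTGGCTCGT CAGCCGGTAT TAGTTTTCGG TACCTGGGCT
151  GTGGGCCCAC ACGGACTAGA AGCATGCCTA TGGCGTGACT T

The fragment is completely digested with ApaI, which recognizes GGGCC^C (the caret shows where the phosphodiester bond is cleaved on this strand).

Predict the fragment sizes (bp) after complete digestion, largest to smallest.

ApaI sites (GGGCCC) start at positions 7, 63, 70, 153.
ApaI cuts after base 5 of each site (before the last base), so after positions 11, 67, 74, 157.
Linear molecule, 4 cuts → 5 fragments:
  1–11 → 11 bp
  12–67 → 56 bp
  68–74 → 7 bp
  75–157 → 83 bp
  158–191 → 34 bp
Sorted largest to smallest: 83, 56, 34, 11, 7 bp.

83, 56, 34, 11, 7 bp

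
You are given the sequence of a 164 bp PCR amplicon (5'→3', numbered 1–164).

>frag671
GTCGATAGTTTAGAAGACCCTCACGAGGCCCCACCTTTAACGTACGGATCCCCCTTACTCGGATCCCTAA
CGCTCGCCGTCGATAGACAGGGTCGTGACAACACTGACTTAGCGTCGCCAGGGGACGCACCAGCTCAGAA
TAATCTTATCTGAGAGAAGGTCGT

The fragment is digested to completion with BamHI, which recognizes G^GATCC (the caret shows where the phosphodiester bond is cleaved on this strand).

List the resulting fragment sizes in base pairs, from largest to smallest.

BamHI sites (GGATCC) start at positions 46, 61.
BamHI cuts after the first base of each site, so after positions 46, 61.
Linear molecule, 2 cuts → 3 fragments:
  1–46 → 46 bp
  47–61 → 15 bp
  62–164 → 103 bp
Sorted largest to smallest: 103, 46, 15 bp.

103, 46, 15 bp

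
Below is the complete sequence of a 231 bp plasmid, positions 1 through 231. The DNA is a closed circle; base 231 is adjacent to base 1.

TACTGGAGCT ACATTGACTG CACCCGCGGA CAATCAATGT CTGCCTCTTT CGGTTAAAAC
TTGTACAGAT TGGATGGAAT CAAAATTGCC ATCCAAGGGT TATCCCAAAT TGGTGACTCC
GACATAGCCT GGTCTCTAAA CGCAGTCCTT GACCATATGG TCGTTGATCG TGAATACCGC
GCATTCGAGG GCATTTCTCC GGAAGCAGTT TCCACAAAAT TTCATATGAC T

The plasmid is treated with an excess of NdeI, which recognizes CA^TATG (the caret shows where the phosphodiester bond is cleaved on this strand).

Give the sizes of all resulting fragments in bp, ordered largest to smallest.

NdeI sites (CATATG) start at positions 154, 223.
NdeI cuts after base 2 of each site, so after positions 155, 224.
Circular molecule, 2 cuts → 2 fragments:
  156–224 → 69 bp
  225–231 then 1–155 → 7 + 155 = 162 bp
Sorted largest to smallest: 162, 69 bp.

162, 69 bp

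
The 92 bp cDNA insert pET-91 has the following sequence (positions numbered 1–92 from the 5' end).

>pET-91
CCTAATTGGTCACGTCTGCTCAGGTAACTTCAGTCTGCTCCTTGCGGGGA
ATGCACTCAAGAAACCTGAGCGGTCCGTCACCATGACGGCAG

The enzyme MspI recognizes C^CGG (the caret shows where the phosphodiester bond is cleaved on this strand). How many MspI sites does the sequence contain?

No occurrence of CCGG is present in the sequence.
MspI does not cut: 0 sites.

0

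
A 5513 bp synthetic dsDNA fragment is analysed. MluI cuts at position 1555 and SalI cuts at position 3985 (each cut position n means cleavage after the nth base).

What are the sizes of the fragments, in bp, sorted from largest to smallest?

2430, 1555, 1528 bp

Combined cut positions (sorted): 1555, 3985.
Linear molecule, 2 cuts → 3 fragments:
  1555 − 0 = 1555 bp
  3985 − 1555 = 2430 bp
  5513 − 3985 = 1528 bp
Sorted largest to smallest: 2430, 1555, 1528 bp.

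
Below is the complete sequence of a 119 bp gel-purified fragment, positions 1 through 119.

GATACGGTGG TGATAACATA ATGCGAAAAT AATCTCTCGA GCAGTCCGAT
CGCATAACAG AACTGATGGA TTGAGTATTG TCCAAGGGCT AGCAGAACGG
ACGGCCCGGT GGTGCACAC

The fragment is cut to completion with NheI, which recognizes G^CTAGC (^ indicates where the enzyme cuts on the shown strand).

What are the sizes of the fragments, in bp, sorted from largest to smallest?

The NheI site (GCTAGC) starts at position 88.
NheI cuts after the first base of each site, so after position 88.
Linear molecule, 1 cut → 2 fragments:
  1–88 → 88 bp
  89–119 → 31 bp
Sorted largest to smallest: 88, 31 bp.

88, 31 bp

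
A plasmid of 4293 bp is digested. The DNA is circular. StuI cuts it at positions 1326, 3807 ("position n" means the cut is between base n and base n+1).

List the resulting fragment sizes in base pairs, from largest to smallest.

2481, 1812 bp

Circular molecule, 2 cuts → 2 fragments:
  3807 − 1326 = 2481 bp
  wrap: 4293 − 3807 + 1326 = 1812 bp
Sorted largest to smallest: 2481, 1812 bp.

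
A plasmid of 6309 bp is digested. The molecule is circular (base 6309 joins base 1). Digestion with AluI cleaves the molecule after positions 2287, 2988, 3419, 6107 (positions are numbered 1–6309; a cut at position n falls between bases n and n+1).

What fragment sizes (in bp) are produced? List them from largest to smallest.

Circular molecule, 4 cuts → 4 fragments:
  2988 − 2287 = 701 bp
  3419 − 2988 = 431 bp
  6107 − 3419 = 2688 bp
  wrap: 6309 − 6107 + 2287 = 2489 bp
Sorted largest to smallest: 2688, 2489, 701, 431 bp.

2688, 2489, 701, 431 bp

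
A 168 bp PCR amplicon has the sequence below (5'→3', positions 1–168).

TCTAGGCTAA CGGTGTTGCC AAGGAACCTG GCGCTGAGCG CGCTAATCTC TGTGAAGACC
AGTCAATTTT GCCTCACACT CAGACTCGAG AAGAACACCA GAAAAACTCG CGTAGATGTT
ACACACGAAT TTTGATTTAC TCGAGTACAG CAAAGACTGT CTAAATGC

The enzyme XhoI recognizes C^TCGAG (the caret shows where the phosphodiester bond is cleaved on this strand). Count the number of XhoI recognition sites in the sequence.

CTCGAG occurs starting at positions 85, 140.
XhoI cuts at 2 sites.

2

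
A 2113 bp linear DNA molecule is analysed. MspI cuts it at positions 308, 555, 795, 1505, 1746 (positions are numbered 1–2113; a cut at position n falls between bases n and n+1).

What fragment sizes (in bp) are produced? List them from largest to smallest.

710, 367, 308, 247, 241, 240 bp

Linear molecule, 5 cuts → 6 fragments:
  308 − 0 = 308 bp
  555 − 308 = 247 bp
  795 − 555 = 240 bp
  1505 − 795 = 710 bp
  1746 − 1505 = 241 bp
  2113 − 1746 = 367 bp
Sorted largest to smallest: 710, 367, 308, 247, 241, 240 bp.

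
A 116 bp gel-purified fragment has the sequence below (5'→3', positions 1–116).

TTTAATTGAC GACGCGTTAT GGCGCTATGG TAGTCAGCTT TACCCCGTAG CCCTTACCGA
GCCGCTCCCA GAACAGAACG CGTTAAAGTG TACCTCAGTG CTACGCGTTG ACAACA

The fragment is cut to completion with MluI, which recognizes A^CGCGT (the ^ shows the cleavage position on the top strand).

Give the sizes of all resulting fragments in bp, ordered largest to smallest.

MluI sites (ACGCGT) start at positions 12, 78, 103.
MluI cuts after the first base of each site, so after positions 12, 78, 103.
Linear molecule, 3 cuts → 4 fragments:
  1–12 → 12 bp
  13–78 → 66 bp
  79–103 → 25 bp
  104–116 → 13 bp
Sorted largest to smallest: 66, 25, 13, 12 bp.

66, 25, 13, 12 bp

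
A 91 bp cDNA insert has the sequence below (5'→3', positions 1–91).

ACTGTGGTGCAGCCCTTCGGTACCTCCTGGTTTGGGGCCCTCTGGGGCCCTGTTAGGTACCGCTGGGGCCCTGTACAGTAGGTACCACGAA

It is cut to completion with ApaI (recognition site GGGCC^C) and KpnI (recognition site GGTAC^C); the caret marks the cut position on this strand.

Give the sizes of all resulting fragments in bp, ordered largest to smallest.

ApaI sites (GGGCCC) start at positions 35, 45, 66.
ApaI cuts after base 5 of each site (before the last base), so after positions 39, 49, 70.
KpnI sites (GGTACC) start at positions 19, 56, 81.
KpnI cuts after base 5 of each site (before the last base), so after positions 23, 60, 85.
Combined cut positions: 23, 39, 49, 60, 70, 85.
Linear molecule, 6 cuts → 7 fragments:
  1–23 → 23 bp
  24–39 → 16 bp
  40–49 → 10 bp
  50–60 → 11 bp
  61–70 → 10 bp
  71–85 → 15 bp
  86–91 → 6 bp
Sorted largest to smallest: 23, 16, 15, 11, 10, 10, 6 bp.

23, 16, 15, 11, 10, 10, 6 bp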